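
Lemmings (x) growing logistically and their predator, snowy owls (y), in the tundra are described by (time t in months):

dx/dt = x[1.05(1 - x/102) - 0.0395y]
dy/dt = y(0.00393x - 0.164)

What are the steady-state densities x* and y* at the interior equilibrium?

x* ≈ 41.7, y* ≈ 15.7

From dy/dt = 0 with y > 0: 0.00393x* = 0.164, so x* = 41.7.
Substitute into dx/dt = 0: 1.05(1 - 41.7/102) = 0.0395y*.
The bracket is 0.591, giving y* = 0.62/0.0395 = 15.7.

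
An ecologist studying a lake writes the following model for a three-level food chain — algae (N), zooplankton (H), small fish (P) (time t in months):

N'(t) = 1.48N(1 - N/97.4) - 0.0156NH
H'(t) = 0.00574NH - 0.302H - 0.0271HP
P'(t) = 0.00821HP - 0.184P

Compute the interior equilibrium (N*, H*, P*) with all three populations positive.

From dP/dt = 0: 0.00821H* = 0.184, so H* = 22.4.
From dN/dt = 0: 1.48(1 - N*/97.4) = 0.0156·22.4, giving N* = 97.4·(1 - 0.236) = 74.4.
From dH/dt = 0: 0.00574·74.4 - 0.302 = 0.0271P*, so P* = 0.125/0.0271 = 4.61.

N* ≈ 74.4, H* ≈ 22.4, P* ≈ 4.61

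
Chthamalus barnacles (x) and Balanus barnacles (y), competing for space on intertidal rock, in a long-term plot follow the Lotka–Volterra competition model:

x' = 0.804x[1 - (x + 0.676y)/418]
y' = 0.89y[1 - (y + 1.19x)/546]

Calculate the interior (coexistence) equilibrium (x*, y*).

x* ≈ 250, y* ≈ 248

Setting both brackets to zero gives the nullclines x + 0.676y = 418 and 1.19x + y = 546.
Substituting y = 546 - 1.19x into the first: x(1 - 0.676·1.19) = 418 - 0.676·546.
So x* = 48.9/0.196 = 250, and then y* = 546 - 1.19·250 = 248.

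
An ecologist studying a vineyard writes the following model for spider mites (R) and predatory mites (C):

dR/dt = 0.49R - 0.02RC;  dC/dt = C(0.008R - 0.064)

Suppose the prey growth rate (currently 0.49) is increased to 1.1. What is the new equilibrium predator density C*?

C* ≈ 55

At the interior fixed point, setting dR/dt = 0 with R > 0 fixes C* = (prey growth rate)/(RC coefficient) — independent of the other coefficients.
With the change, C* = 1.1/0.02 = 55; it rises from 24.5.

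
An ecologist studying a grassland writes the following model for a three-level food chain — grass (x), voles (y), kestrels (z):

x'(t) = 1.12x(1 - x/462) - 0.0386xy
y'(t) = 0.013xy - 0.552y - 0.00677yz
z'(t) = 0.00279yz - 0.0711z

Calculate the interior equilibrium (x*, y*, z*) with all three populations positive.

From dz/dt = 0: 0.00279y* = 0.0711, so y* = 25.5.
From dx/dt = 0: 1.12(1 - x*/462) = 0.0386·25.5, giving x* = 462·(1 - 0.878) = 56.2.
From dy/dt = 0: 0.013·56.2 - 0.552 = 0.00677z*, so z* = 0.179/0.00677 = 26.4.

x* ≈ 56.2, y* ≈ 25.5, z* ≈ 26.4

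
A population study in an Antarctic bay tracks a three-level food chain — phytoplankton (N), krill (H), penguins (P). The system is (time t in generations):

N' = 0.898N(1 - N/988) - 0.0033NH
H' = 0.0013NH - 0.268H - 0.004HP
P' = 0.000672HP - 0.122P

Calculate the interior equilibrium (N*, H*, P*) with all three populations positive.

From dP/dt = 0: 0.000672H* = 0.122, so H* = 182.
From dN/dt = 0: 0.898(1 - N*/988) = 0.0033·182, giving N* = 988·(1 - 0.667) = 329.
From dH/dt = 0: 0.0013·329 - 0.268 = 0.004P*, so P* = 0.16/0.004 = 39.9.

N* ≈ 329, H* ≈ 182, P* ≈ 39.9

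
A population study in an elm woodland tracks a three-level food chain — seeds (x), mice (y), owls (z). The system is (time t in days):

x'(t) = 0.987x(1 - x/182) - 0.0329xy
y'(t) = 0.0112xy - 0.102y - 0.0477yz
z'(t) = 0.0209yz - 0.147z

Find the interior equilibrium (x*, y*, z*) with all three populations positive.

From dz/dt = 0: 0.0209y* = 0.147, so y* = 7.03.
From dx/dt = 0: 0.987(1 - x*/182) = 0.0329·7.03, giving x* = 182·(1 - 0.234) = 139.
From dy/dt = 0: 0.0112·139 - 0.102 = 0.0477z*, so z* = 1.46/0.0477 = 30.6.

x* ≈ 139, y* ≈ 7.03, z* ≈ 30.6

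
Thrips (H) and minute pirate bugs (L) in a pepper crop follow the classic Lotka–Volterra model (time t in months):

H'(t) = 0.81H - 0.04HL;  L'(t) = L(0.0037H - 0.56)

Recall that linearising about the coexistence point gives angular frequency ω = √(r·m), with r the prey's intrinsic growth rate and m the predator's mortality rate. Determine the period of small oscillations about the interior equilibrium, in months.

Here r = 0.81 and m = 0.56, so r·m = 0.454.
ω = √0.454 = 0.673 per month, hence T = 2π/ω ≈ 9.33 months.

T ≈ 9.33 months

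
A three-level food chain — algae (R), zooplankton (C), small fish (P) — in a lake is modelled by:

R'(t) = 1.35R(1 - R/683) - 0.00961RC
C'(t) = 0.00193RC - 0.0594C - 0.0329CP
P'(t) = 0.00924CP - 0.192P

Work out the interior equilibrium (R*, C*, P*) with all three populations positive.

From dP/dt = 0: 0.00924C* = 0.192, so C* = 20.8.
From dR/dt = 0: 1.35(1 - R*/683) = 0.00961·20.8, giving R* = 683·(1 - 0.148) = 582.
From dC/dt = 0: 0.00193·582 - 0.0594 = 0.0329P*, so P* = 1.06/0.0329 = 32.3.

R* ≈ 582, C* ≈ 20.8, P* ≈ 32.3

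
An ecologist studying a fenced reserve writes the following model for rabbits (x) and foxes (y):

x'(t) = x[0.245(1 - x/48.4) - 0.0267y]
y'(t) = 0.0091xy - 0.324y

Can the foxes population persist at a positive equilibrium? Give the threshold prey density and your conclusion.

The predator equation gives dy/dt > 0 only when x > 0.324/0.0091 = 35.6.
Without the predator, x → K = 48.4. Since 48.4 > 35.6, the predator can invade and persist.

Threshold x = 35.6; K > 35.6, so yes, the predator persists.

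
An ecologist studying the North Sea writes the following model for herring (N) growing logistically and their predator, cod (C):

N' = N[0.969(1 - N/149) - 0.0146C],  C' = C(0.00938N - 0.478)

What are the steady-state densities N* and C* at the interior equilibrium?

N* ≈ 51, C* ≈ 43.7

From dC/dt = 0 with C > 0: 0.00938N* = 0.478, so N* = 51.
Substitute into dN/dt = 0: 0.969(1 - 51/149) = 0.0146C*.
The bracket is 0.658, giving C* = 0.638/0.0146 = 43.7.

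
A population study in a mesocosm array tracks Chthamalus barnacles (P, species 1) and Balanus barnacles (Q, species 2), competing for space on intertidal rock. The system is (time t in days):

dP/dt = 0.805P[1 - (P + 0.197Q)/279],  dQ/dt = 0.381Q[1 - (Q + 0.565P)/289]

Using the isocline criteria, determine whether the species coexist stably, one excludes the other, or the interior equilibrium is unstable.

stable coexistence

Compare the nullcline intercepts: K1/α12 = 279/0.197 = 1420 > K2 = 289; K2/α21 = 289/0.565 = 512 > K1 = 279.
Since both inequalities hold, each species can invade when rare, so the interior equilibrium is stable.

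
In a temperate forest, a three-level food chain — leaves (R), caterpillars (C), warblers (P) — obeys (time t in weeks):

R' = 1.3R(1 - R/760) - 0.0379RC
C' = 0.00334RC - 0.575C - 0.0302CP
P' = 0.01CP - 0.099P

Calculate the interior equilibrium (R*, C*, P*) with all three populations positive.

R* ≈ 541, C* ≈ 9.9, P* ≈ 40.8

From dP/dt = 0: 0.01C* = 0.099, so C* = 9.9.
From dR/dt = 0: 1.3(1 - R*/760) = 0.0379·9.9, giving R* = 760·(1 - 0.289) = 541.
From dC/dt = 0: 0.00334·541 - 0.575 = 0.0302P*, so P* = 1.23/0.0302 = 40.8.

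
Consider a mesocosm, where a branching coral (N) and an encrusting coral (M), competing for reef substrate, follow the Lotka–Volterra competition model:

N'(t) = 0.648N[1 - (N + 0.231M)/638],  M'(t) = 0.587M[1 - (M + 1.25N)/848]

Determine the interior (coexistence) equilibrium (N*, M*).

N* ≈ 622, M* ≈ 71

Setting both brackets to zero gives the nullclines N + 0.231M = 638 and 1.25N + M = 848.
Substituting M = 848 - 1.25N into the first: N(1 - 0.231·1.25) = 638 - 0.231·848.
So N* = 442/0.711 = 622, and then M* = 848 - 1.25·622 = 71.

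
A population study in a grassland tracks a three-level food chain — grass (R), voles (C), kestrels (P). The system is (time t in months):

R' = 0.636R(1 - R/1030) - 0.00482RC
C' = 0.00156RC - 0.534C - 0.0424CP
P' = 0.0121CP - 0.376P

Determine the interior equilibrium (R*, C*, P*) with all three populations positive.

From dP/dt = 0: 0.0121C* = 0.376, so C* = 31.1.
From dR/dt = 0: 0.636(1 - R*/1030) = 0.00482·31.1, giving R* = 1030·(1 - 0.236) = 787.
From dC/dt = 0: 0.00156·787 - 0.534 = 0.0424P*, so P* = 0.694/0.0424 = 16.4.

R* ≈ 787, C* ≈ 31.1, P* ≈ 16.4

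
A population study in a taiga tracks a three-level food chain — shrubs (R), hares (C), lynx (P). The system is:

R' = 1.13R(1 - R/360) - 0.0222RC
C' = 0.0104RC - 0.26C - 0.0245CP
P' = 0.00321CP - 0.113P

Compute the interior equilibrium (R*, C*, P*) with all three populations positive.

From dP/dt = 0: 0.00321C* = 0.113, so C* = 35.2.
From dR/dt = 0: 1.13(1 - R*/360) = 0.0222·35.2, giving R* = 360·(1 - 0.692) = 111.
From dC/dt = 0: 0.0104·111 - 0.26 = 0.0245P*, so P* = 0.895/0.0245 = 36.5.

R* ≈ 111, C* ≈ 35.2, P* ≈ 36.5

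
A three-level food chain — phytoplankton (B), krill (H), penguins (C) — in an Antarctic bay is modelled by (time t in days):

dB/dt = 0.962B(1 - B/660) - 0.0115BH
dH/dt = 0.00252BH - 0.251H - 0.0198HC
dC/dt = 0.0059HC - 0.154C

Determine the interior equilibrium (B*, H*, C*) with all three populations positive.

From dC/dt = 0: 0.0059H* = 0.154, so H* = 26.1.
From dB/dt = 0: 0.962(1 - B*/660) = 0.0115·26.1, giving B* = 660·(1 - 0.312) = 454.
From dH/dt = 0: 0.00252·454 - 0.251 = 0.0198C*, so C* = 0.893/0.0198 = 45.1.

B* ≈ 454, H* ≈ 26.1, C* ≈ 45.1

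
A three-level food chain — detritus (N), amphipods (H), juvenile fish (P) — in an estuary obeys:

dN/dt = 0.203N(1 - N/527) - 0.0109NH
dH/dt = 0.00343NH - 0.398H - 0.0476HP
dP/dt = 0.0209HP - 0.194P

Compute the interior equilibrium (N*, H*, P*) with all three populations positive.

From dP/dt = 0: 0.0209H* = 0.194, so H* = 9.28.
From dN/dt = 0: 0.203(1 - N*/527) = 0.0109·9.28, giving N* = 527·(1 - 0.498) = 264.
From dH/dt = 0: 0.00343·264 - 0.398 = 0.0476P*, so P* = 0.509/0.0476 = 10.7.

N* ≈ 264, H* ≈ 9.28, P* ≈ 10.7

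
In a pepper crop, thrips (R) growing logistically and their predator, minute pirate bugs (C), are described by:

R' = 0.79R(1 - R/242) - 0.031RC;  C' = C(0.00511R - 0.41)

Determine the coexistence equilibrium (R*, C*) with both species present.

R* ≈ 80.2, C* ≈ 17

From dC/dt = 0 with C > 0: 0.00511R* = 0.41, so R* = 80.2.
Substitute into dR/dt = 0: 0.79(1 - 80.2/242) = 0.031C*.
The bracket is 0.668, giving C* = 0.528/0.031 = 17.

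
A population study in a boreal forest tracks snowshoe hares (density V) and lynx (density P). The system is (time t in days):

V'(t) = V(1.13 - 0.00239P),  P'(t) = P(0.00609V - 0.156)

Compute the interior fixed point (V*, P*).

V* ≈ 25.6, P* ≈ 473

Set dP/dt = 0 with P > 0: 0.00609V - 0.156 = 0, so V* = 0.156/0.00609 = 25.6.
Set dV/dt = 0 with V > 0: 1.13 - 0.00239P = 0, so P* = 1.13/0.00239 = 473.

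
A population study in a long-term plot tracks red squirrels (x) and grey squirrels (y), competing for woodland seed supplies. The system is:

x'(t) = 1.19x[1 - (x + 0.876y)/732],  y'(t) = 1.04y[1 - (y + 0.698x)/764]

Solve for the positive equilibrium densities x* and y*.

x* ≈ 161, y* ≈ 651

Setting both brackets to zero gives the nullclines x + 0.876y = 732 and 0.698x + y = 764.
Substituting y = 764 - 0.698x into the first: x(1 - 0.876·0.698) = 732 - 0.876·764.
So x* = 62.7/0.389 = 161, and then y* = 764 - 0.698·161 = 651.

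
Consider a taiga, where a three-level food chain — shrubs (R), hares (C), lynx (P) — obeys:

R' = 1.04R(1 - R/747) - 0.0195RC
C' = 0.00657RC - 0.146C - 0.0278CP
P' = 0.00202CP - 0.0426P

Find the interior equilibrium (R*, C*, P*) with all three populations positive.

From dP/dt = 0: 0.00202C* = 0.0426, so C* = 21.1.
From dR/dt = 0: 1.04(1 - R*/747) = 0.0195·21.1, giving R* = 747·(1 - 0.395) = 452.
From dC/dt = 0: 0.00657·452 - 0.146 = 0.0278P*, so P* = 2.82/0.0278 = 101.

R* ≈ 452, C* ≈ 21.1, P* ≈ 101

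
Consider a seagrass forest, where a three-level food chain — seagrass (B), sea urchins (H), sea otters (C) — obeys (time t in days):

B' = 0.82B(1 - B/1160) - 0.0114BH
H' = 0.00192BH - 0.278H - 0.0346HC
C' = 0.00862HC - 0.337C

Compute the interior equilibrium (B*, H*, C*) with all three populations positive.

From dC/dt = 0: 0.00862H* = 0.337, so H* = 39.1.
From dB/dt = 0: 0.82(1 - B*/1160) = 0.0114·39.1, giving B* = 1160·(1 - 0.544) = 530.
From dH/dt = 0: 0.00192·530 - 0.278 = 0.0346C*, so C* = 0.739/0.0346 = 21.3.

B* ≈ 530, H* ≈ 39.1, C* ≈ 21.3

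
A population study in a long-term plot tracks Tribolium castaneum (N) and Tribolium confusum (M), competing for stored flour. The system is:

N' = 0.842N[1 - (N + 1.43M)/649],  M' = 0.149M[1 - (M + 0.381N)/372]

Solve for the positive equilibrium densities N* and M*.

Setting both brackets to zero gives the nullclines N + 1.43M = 649 and 0.381N + M = 372.
Substituting M = 372 - 0.381N into the first: N(1 - 1.43·0.381) = 649 - 1.43·372.
So N* = 117/0.455 = 257, and then M* = 372 - 0.381·257 = 274.

N* ≈ 257, M* ≈ 274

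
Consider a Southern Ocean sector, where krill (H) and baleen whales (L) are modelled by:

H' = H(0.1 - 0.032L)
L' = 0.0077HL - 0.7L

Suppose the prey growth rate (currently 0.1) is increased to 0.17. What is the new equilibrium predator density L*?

At the interior fixed point, setting dH/dt = 0 with H > 0 fixes L* = (prey growth rate)/(HL coefficient) — independent of the other coefficients.
With the change, L* = 0.17/0.032 = 5.31; it rises from 3.12.

L* ≈ 5.31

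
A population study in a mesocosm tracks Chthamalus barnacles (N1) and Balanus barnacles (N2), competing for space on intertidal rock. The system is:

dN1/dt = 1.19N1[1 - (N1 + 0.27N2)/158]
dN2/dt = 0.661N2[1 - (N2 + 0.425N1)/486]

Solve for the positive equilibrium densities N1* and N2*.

N1* ≈ 30.3, N2* ≈ 473

Setting both brackets to zero gives the nullclines N1 + 0.27N2 = 158 and 0.425N1 + N2 = 486.
Substituting N2 = 486 - 0.425N1 into the first: N1(1 - 0.27·0.425) = 158 - 0.27·486.
So N1* = 26.8/0.885 = 30.3, and then N2* = 486 - 0.425·30.3 = 473.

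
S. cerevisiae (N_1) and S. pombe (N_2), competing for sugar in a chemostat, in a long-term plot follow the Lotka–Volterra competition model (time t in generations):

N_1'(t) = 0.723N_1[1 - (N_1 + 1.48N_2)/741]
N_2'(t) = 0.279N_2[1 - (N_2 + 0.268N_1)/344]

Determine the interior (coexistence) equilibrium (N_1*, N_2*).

N_1* ≈ 384, N_2* ≈ 241

Setting both brackets to zero gives the nullclines N_1 + 1.48N_2 = 741 and 0.268N_1 + N_2 = 344.
Substituting N_2 = 344 - 0.268N_1 into the first: N_1(1 - 1.48·0.268) = 741 - 1.48·344.
So N_1* = 232/0.603 = 384, and then N_2* = 344 - 0.268·384 = 241.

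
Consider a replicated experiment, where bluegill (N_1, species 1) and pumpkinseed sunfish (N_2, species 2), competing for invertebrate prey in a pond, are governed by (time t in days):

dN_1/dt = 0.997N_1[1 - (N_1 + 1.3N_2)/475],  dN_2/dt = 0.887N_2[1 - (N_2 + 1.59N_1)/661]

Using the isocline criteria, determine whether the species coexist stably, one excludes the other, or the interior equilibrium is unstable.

unstable coexistence (outcome depends on initial conditions)

Compare the nullcline intercepts: K1/α12 = 475/1.3 = 365 < K2 = 661; K2/α21 = 661/1.59 = 416 < K1 = 475.
Since both are reversed, neither can invade when rare; the interior point is a saddle.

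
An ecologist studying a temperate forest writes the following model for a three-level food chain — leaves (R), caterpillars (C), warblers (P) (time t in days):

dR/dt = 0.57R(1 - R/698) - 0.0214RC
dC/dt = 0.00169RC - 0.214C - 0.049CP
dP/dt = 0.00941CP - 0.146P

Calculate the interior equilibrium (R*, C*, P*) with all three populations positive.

R* ≈ 291, C* ≈ 15.5, P* ≈ 5.68

From dP/dt = 0: 0.00941C* = 0.146, so C* = 15.5.
From dR/dt = 0: 0.57(1 - R*/698) = 0.0214·15.5, giving R* = 698·(1 - 0.583) = 291.
From dC/dt = 0: 0.00169·291 - 0.214 = 0.049P*, so P* = 0.278/0.049 = 5.68.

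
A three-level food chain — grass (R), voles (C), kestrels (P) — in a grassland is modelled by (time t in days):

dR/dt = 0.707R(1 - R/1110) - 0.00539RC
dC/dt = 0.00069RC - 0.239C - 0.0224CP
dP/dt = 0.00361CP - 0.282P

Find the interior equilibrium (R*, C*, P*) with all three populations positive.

From dP/dt = 0: 0.00361C* = 0.282, so C* = 78.1.
From dR/dt = 0: 0.707(1 - R*/1110) = 0.00539·78.1, giving R* = 1110·(1 - 0.596) = 449.
From dC/dt = 0: 0.00069·449 - 0.239 = 0.0224P*, so P* = 0.0708/0.0224 = 3.16.

R* ≈ 449, C* ≈ 78.1, P* ≈ 3.16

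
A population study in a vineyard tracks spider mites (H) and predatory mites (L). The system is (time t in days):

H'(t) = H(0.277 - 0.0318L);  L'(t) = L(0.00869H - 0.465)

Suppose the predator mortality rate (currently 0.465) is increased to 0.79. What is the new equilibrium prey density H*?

At the interior fixed point, setting dL/dt = 0 with L > 0 fixes H* = (predator death rate)/(HL coefficient) — independent of the other coefficients.
With the change, H* = 0.79/0.00869 = 90.9; it rises from 53.5.

H* ≈ 90.9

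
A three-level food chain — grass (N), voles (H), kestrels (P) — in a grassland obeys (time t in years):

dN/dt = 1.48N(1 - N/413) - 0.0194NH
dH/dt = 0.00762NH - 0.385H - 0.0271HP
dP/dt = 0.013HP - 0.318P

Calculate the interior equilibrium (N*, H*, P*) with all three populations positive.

N* ≈ 281, H* ≈ 24.5, P* ≈ 64.7

From dP/dt = 0: 0.013H* = 0.318, so H* = 24.5.
From dN/dt = 0: 1.48(1 - N*/413) = 0.0194·24.5, giving N* = 413·(1 - 0.321) = 281.
From dH/dt = 0: 0.00762·281 - 0.385 = 0.0271P*, so P* = 1.75/0.0271 = 64.7.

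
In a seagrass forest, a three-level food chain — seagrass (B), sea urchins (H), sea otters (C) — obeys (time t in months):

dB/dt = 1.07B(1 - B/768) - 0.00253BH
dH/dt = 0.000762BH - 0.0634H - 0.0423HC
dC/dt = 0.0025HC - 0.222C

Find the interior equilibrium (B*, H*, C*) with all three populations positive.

From dC/dt = 0: 0.0025H* = 0.222, so H* = 88.8.
From dB/dt = 0: 1.07(1 - B*/768) = 0.00253·88.8, giving B* = 768·(1 - 0.21) = 607.
From dH/dt = 0: 0.000762·607 - 0.0634 = 0.0423C*, so C* = 0.399/0.0423 = 9.43.

B* ≈ 607, H* ≈ 88.8, C* ≈ 9.43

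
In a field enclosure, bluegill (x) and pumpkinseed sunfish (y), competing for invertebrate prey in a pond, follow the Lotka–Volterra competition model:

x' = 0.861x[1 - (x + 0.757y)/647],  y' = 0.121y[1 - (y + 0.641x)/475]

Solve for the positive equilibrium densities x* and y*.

Setting both brackets to zero gives the nullclines x + 0.757y = 647 and 0.641x + y = 475.
Substituting y = 475 - 0.641x into the first: x(1 - 0.757·0.641) = 647 - 0.757·475.
So x* = 287/0.515 = 558, and then y* = 475 - 0.641·558 = 117.

x* ≈ 558, y* ≈ 117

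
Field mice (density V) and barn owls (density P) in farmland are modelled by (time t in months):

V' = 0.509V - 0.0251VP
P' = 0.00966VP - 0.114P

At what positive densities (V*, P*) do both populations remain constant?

V* ≈ 11.8, P* ≈ 20.3

Set dP/dt = 0 with P > 0: 0.00966V - 0.114 = 0, so V* = 0.114/0.00966 = 11.8.
Set dV/dt = 0 with V > 0: 0.509 - 0.0251P = 0, so P* = 0.509/0.0251 = 20.3.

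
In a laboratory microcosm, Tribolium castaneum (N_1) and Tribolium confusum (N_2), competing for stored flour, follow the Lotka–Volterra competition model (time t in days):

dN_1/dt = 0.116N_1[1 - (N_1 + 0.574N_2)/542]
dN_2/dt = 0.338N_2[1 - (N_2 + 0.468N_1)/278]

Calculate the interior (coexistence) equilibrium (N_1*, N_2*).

N_1* ≈ 523, N_2* ≈ 33.3

Setting both brackets to zero gives the nullclines N_1 + 0.574N_2 = 542 and 0.468N_1 + N_2 = 278.
Substituting N_2 = 278 - 0.468N_1 into the first: N_1(1 - 0.574·0.468) = 542 - 0.574·278.
So N_1* = 382/0.731 = 523, and then N_2* = 278 - 0.468·523 = 33.3.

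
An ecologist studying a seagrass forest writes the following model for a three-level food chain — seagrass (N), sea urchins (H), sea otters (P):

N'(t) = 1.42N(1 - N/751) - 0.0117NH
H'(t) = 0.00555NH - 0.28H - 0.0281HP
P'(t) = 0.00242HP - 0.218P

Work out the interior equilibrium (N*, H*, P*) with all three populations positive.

From dP/dt = 0: 0.00242H* = 0.218, so H* = 90.1.
From dN/dt = 0: 1.42(1 - N*/751) = 0.0117·90.1, giving N* = 751·(1 - 0.742) = 194.
From dH/dt = 0: 0.00555·194 - 0.28 = 0.0281P*, so P* = 0.794/0.0281 = 28.3.

N* ≈ 194, H* ≈ 90.1, P* ≈ 28.3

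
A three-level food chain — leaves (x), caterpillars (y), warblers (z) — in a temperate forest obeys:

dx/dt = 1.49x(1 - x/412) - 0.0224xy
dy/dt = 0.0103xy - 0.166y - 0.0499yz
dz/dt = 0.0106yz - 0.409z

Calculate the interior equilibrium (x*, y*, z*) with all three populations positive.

From dz/dt = 0: 0.0106y* = 0.409, so y* = 38.6.
From dx/dt = 0: 1.49(1 - x*/412) = 0.0224·38.6, giving x* = 412·(1 - 0.58) = 173.
From dy/dt = 0: 0.0103·173 - 0.166 = 0.0499z*, so z* = 1.62/0.0499 = 32.4.

x* ≈ 173, y* ≈ 38.6, z* ≈ 32.4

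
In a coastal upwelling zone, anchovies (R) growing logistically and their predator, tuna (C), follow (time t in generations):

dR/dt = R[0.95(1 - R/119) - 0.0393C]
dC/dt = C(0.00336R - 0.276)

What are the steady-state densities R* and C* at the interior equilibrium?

R* ≈ 82.1, C* ≈ 7.49

From dC/dt = 0 with C > 0: 0.00336R* = 0.276, so R* = 82.1.
Substitute into dR/dt = 0: 0.95(1 - 82.1/119) = 0.0393C*.
The bracket is 0.31, giving C* = 0.294/0.0393 = 7.49.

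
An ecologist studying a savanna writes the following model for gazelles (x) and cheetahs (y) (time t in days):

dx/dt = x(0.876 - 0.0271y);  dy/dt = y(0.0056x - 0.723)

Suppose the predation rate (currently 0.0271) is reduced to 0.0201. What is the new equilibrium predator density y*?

y* ≈ 43.6

At the interior fixed point, setting dx/dt = 0 with x > 0 fixes y* = (prey growth rate)/(xy coefficient) — independent of the other coefficients.
With the change, y* = 0.876/0.0201 = 43.6; it rises from 32.3.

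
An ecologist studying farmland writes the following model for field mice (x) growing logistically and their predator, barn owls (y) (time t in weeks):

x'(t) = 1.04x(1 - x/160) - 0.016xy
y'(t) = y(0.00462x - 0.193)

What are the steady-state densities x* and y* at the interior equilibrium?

From dy/dt = 0 with y > 0: 0.00462x* = 0.193, so x* = 41.8.
Substitute into dx/dt = 0: 1.04(1 - 41.8/160) = 0.016y*.
The bracket is 0.739, giving y* = 0.768/0.016 = 48.

x* ≈ 41.8, y* ≈ 48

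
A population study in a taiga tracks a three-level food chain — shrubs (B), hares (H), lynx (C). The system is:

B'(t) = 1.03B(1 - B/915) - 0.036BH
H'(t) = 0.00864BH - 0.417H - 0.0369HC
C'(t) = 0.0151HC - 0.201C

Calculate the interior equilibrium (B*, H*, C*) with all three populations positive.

B* ≈ 489, H* ≈ 13.3, C* ≈ 103

From dC/dt = 0: 0.0151H* = 0.201, so H* = 13.3.
From dB/dt = 0: 1.03(1 - B*/915) = 0.036·13.3, giving B* = 915·(1 - 0.465) = 489.
From dH/dt = 0: 0.00864·489 - 0.417 = 0.0369C*, so C* = 3.81/0.0369 = 103.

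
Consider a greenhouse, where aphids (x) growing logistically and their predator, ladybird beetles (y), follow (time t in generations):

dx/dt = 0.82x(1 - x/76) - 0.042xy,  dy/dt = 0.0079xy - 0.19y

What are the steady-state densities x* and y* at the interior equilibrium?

x* ≈ 24.1, y* ≈ 13.3

From dy/dt = 0 with y > 0: 0.0079x* = 0.19, so x* = 24.1.
Substitute into dx/dt = 0: 0.82(1 - 24.1/76) = 0.042y*.
The bracket is 0.684, giving y* = 0.561/0.042 = 13.3.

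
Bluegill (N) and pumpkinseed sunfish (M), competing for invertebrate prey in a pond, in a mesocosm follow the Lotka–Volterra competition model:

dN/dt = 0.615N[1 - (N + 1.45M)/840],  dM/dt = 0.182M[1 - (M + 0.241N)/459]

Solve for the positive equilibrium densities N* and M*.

Setting both brackets to zero gives the nullclines N + 1.45M = 840 and 0.241N + M = 459.
Substituting M = 459 - 0.241N into the first: N(1 - 1.45·0.241) = 840 - 1.45·459.
So N* = 174/0.651 = 268, and then M* = 459 - 0.241·268 = 394.

N* ≈ 268, M* ≈ 394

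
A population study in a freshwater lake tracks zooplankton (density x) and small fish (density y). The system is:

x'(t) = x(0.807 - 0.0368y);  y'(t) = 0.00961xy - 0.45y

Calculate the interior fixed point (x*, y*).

x* ≈ 46.8, y* ≈ 21.9

Set dy/dt = 0 with y > 0: 0.00961x - 0.45 = 0, so x* = 0.45/0.00961 = 46.8.
Set dx/dt = 0 with x > 0: 0.807 - 0.0368y = 0, so y* = 0.807/0.0368 = 21.9.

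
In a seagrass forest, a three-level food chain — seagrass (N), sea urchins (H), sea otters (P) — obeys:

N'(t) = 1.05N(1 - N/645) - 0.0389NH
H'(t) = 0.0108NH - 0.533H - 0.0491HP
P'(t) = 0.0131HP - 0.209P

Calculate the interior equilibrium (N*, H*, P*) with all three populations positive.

N* ≈ 264, H* ≈ 16, P* ≈ 47.2

From dP/dt = 0: 0.0131H* = 0.209, so H* = 16.
From dN/dt = 0: 1.05(1 - N*/645) = 0.0389·16, giving N* = 645·(1 - 0.591) = 264.
From dH/dt = 0: 0.0108·264 - 0.533 = 0.0491P*, so P* = 2.32/0.0491 = 47.2.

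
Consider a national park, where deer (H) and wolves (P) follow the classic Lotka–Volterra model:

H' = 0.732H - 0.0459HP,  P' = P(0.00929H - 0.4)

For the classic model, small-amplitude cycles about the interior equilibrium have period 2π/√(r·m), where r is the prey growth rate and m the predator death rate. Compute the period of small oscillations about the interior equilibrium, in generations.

Here r = 0.732 and m = 0.4, so r·m = 0.293.
ω = √0.293 = 0.541 per generation, hence T = 2π/ω ≈ 11.6 generations.

T ≈ 11.6 generations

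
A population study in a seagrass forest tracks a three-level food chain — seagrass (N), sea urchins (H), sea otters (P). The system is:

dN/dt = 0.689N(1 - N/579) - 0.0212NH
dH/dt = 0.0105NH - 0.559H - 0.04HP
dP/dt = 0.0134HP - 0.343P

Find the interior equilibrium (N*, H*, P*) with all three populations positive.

From dP/dt = 0: 0.0134H* = 0.343, so H* = 25.6.
From dN/dt = 0: 0.689(1 - N*/579) = 0.0212·25.6, giving N* = 579·(1 - 0.788) = 123.
From dH/dt = 0: 0.0105·123 - 0.559 = 0.04P*, so P* = 0.732/0.04 = 18.3.

N* ≈ 123, H* ≈ 25.6, P* ≈ 18.3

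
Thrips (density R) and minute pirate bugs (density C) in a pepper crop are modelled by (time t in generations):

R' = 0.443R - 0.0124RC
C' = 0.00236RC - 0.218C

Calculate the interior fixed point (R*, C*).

R* ≈ 92.4, C* ≈ 35.7

Set dC/dt = 0 with C > 0: 0.00236R - 0.218 = 0, so R* = 0.218/0.00236 = 92.4.
Set dR/dt = 0 with R > 0: 0.443 - 0.0124C = 0, so C* = 0.443/0.0124 = 35.7.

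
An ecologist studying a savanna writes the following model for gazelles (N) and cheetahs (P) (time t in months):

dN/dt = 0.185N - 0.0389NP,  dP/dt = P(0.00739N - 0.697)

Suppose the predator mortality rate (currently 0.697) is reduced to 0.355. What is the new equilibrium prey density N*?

At the interior fixed point, setting dP/dt = 0 with P > 0 fixes N* = (predator death rate)/(NP coefficient) — independent of the other coefficients.
With the change, N* = 0.355/0.00739 = 48; it falls from 94.3.

N* ≈ 48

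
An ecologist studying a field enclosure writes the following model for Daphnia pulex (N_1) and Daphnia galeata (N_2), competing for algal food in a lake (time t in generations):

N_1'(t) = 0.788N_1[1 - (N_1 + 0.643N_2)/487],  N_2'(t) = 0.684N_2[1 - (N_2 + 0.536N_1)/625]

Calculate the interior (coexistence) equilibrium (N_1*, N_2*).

Setting both brackets to zero gives the nullclines N_1 + 0.643N_2 = 487 and 0.536N_1 + N_2 = 625.
Substituting N_2 = 625 - 0.536N_1 into the first: N_1(1 - 0.643·0.536) = 487 - 0.643·625.
So N_1* = 85.1/0.655 = 130, and then N_2* = 625 - 0.536·130 = 555.

N_1* ≈ 130, N_2* ≈ 555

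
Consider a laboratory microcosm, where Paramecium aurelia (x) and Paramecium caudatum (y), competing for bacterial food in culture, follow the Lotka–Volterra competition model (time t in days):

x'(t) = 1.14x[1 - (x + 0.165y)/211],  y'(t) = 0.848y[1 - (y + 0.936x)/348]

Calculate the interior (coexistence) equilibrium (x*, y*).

Setting both brackets to zero gives the nullclines x + 0.165y = 211 and 0.936x + y = 348.
Substituting y = 348 - 0.936x into the first: x(1 - 0.165·0.936) = 211 - 0.165·348.
So x* = 154/0.846 = 182, and then y* = 348 - 0.936·182 = 178.

x* ≈ 182, y* ≈ 178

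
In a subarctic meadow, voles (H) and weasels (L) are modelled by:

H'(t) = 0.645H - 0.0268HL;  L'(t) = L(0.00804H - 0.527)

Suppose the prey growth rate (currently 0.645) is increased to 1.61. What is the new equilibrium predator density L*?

At the interior fixed point, setting dH/dt = 0 with H > 0 fixes L* = (prey growth rate)/(HL coefficient) — independent of the other coefficients.
With the change, L* = 1.61/0.0268 = 60.1; it rises from 24.1.

L* ≈ 60.1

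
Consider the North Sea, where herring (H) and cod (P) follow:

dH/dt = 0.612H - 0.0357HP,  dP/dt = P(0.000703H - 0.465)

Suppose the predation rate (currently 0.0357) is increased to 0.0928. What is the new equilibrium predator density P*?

At the interior fixed point, setting dH/dt = 0 with H > 0 fixes P* = (prey growth rate)/(HP coefficient) — independent of the other coefficients.
With the change, P* = 0.612/0.0928 = 6.59; it falls from 17.1.

P* ≈ 6.59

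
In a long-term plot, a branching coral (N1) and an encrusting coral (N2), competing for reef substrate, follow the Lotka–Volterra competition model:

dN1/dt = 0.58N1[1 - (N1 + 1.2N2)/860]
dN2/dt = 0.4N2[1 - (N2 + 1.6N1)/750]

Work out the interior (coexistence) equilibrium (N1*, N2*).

Setting both brackets to zero gives the nullclines N1 + 1.2N2 = 860 and 1.6N1 + N2 = 750.
Substituting N2 = 750 - 1.6N1 into the first: N1(1 - 1.2·1.6) = 860 - 1.2·750.
So N1* = -40/-0.92 = 43.5, and then N2* = 750 - 1.6·43.5 = 680.

N1* ≈ 43.5, N2* ≈ 680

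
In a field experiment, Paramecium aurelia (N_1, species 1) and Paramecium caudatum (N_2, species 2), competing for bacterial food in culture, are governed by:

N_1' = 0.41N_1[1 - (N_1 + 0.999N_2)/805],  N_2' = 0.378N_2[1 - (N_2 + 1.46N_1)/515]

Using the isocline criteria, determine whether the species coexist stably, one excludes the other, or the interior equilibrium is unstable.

species 1 excludes species 2

Compare the nullcline intercepts: K1/α12 = 805/0.999 = 806 > K2 = 515; K2/α21 = 515/1.46 = 353 < K1 = 805.
Since the inequalities point opposite ways, species 1 can invade but species 2 cannot.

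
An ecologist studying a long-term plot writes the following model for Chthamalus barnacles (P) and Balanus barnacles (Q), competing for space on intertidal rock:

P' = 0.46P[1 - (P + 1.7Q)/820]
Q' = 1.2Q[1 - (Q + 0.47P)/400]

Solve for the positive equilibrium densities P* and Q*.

P* ≈ 697, Q* ≈ 72.6

Setting both brackets to zero gives the nullclines P + 1.7Q = 820 and 0.47P + Q = 400.
Substituting Q = 400 - 0.47P into the first: P(1 - 1.7·0.47) = 820 - 1.7·400.
So P* = 140/0.201 = 697, and then Q* = 400 - 0.47·697 = 72.6.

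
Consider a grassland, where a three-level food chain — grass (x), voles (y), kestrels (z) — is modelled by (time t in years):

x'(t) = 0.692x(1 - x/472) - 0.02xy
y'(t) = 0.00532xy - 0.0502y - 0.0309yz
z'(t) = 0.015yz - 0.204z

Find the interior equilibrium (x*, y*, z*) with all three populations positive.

From dz/dt = 0: 0.015y* = 0.204, so y* = 13.6.
From dx/dt = 0: 0.692(1 - x*/472) = 0.02·13.6, giving x* = 472·(1 - 0.393) = 286.
From dy/dt = 0: 0.00532·286 - 0.0502 = 0.0309z*, so z* = 1.47/0.0309 = 47.7.

x* ≈ 286, y* ≈ 13.6, z* ≈ 47.7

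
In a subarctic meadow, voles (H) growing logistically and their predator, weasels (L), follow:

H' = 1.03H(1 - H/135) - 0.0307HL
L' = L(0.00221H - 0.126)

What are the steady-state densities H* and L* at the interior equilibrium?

H* ≈ 57, L* ≈ 19.4

From dL/dt = 0 with L > 0: 0.00221H* = 0.126, so H* = 57.
Substitute into dH/dt = 0: 1.03(1 - 57/135) = 0.0307L*.
The bracket is 0.578, giving L* = 0.595/0.0307 = 19.4.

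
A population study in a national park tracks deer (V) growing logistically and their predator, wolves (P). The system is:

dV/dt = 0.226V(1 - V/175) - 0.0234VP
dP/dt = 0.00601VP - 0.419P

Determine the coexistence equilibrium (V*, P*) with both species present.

From dP/dt = 0 with P > 0: 0.00601V* = 0.419, so V* = 69.7.
Substitute into dV/dt = 0: 0.226(1 - 69.7/175) = 0.0234P*.
The bracket is 0.602, giving P* = 0.136/0.0234 = 5.81.

V* ≈ 69.7, P* ≈ 5.81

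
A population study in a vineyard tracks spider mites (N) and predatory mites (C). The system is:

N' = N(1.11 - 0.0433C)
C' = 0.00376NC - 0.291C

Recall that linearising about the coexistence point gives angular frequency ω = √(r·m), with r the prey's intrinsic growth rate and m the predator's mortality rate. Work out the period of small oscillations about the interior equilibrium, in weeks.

T ≈ 11.1 weeks

Here r = 1.11 and m = 0.291, so r·m = 0.323.
ω = √0.323 = 0.568 per week, hence T = 2π/ω ≈ 11.1 weeks.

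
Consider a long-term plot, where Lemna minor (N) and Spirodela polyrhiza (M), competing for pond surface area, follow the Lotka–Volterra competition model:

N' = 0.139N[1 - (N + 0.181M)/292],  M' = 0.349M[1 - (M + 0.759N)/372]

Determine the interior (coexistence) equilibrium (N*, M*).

Setting both brackets to zero gives the nullclines N + 0.181M = 292 and 0.759N + M = 372.
Substituting M = 372 - 0.759N into the first: N(1 - 0.181·0.759) = 292 - 0.181·372.
So N* = 225/0.863 = 260, and then M* = 372 - 0.759·260 = 174.

N* ≈ 260, M* ≈ 174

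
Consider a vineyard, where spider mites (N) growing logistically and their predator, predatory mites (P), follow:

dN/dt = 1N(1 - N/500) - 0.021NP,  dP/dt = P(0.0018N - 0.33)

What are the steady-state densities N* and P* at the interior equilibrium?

From dP/dt = 0 with P > 0: 0.0018N* = 0.33, so N* = 183.
Substitute into dN/dt = 0: 1(1 - 183/500) = 0.021P*.
The bracket is 0.633, giving P* = 0.633/0.021 = 30.2.

N* ≈ 183, P* ≈ 30.2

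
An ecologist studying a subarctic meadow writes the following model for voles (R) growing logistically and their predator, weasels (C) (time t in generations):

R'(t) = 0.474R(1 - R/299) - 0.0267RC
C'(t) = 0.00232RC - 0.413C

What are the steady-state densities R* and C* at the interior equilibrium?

From dC/dt = 0 with C > 0: 0.00232R* = 0.413, so R* = 178.
Substitute into dR/dt = 0: 0.474(1 - 178/299) = 0.0267C*.
The bracket is 0.405, giving C* = 0.192/0.0267 = 7.18.

R* ≈ 178, C* ≈ 7.18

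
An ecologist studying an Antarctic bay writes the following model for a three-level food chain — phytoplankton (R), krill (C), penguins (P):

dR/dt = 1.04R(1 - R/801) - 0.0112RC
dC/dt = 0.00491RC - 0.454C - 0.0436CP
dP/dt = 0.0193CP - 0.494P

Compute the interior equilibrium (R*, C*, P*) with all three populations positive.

R* ≈ 580, C* ≈ 25.6, P* ≈ 54.9

From dP/dt = 0: 0.0193C* = 0.494, so C* = 25.6.
From dR/dt = 0: 1.04(1 - R*/801) = 0.0112·25.6, giving R* = 801·(1 - 0.276) = 580.
From dC/dt = 0: 0.00491·580 - 0.454 = 0.0436P*, so P* = 2.39/0.0436 = 54.9.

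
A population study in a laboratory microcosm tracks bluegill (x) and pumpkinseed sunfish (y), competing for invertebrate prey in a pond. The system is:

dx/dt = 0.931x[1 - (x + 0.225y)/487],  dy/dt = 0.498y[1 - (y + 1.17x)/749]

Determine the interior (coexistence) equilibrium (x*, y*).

Setting both brackets to zero gives the nullclines x + 0.225y = 487 and 1.17x + y = 749.
Substituting y = 749 - 1.17x into the first: x(1 - 0.225·1.17) = 487 - 0.225·749.
So x* = 318/0.737 = 432, and then y* = 749 - 1.17·432 = 243.

x* ≈ 432, y* ≈ 243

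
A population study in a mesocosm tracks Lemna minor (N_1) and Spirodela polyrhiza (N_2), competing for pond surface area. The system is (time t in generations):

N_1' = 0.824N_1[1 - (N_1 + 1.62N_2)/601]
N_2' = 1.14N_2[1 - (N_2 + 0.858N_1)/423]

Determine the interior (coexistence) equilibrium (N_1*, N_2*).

Setting both brackets to zero gives the nullclines N_1 + 1.62N_2 = 601 and 0.858N_1 + N_2 = 423.
Substituting N_2 = 423 - 0.858N_1 into the first: N_1(1 - 1.62·0.858) = 601 - 1.62·423.
So N_1* = -84.3/-0.39 = 216, and then N_2* = 423 - 0.858·216 = 238.

N_1* ≈ 216, N_2* ≈ 238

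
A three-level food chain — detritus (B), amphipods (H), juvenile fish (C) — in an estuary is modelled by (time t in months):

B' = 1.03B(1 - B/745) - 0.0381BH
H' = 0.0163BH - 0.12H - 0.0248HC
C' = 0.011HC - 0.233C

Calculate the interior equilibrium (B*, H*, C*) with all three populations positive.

From dC/dt = 0: 0.011H* = 0.233, so H* = 21.2.
From dB/dt = 0: 1.03(1 - B*/745) = 0.0381·21.2, giving B* = 745·(1 - 0.784) = 161.
From dH/dt = 0: 0.0163·161 - 0.12 = 0.0248C*, so C* = 2.51/0.0248 = 101.

B* ≈ 161, H* ≈ 21.2, C* ≈ 101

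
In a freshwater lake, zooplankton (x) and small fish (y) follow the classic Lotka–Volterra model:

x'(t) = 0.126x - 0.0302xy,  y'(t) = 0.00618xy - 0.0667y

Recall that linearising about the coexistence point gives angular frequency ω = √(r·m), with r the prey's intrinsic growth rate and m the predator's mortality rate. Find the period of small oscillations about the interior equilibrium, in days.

T ≈ 68.5 days

Here r = 0.126 and m = 0.0667, so r·m = 0.0084.
ω = √0.0084 = 0.0917 per day, hence T = 2π/ω ≈ 68.5 days.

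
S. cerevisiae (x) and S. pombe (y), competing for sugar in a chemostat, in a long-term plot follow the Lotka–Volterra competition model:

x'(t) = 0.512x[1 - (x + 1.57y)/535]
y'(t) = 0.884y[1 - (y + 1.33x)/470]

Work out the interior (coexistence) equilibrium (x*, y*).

x* ≈ 186, y* ≈ 222

Setting both brackets to zero gives the nullclines x + 1.57y = 535 and 1.33x + y = 470.
Substituting y = 470 - 1.33x into the first: x(1 - 1.57·1.33) = 535 - 1.57·470.
So x* = -203/-1.09 = 186, and then y* = 470 - 1.33·186 = 222.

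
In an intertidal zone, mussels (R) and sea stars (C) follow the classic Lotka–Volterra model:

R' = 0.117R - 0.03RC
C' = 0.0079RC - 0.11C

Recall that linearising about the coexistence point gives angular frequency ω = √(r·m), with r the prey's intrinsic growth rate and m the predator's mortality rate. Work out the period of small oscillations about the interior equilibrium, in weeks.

T ≈ 55.4 weeks

Here r = 0.117 and m = 0.11, so r·m = 0.0129.
ω = √0.0129 = 0.113 per week, hence T = 2π/ω ≈ 55.4 weeks.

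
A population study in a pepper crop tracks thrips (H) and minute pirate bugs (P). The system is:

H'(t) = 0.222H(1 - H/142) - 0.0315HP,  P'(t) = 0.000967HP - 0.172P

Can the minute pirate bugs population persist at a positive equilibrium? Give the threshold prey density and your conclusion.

Threshold H = 178; K < 178, so no, the predator goes extinct.

The predator equation gives dP/dt > 0 only when H > 0.172/0.000967 = 178.
Without the predator, H → K = 142. Since 142 < 178, the predator cannot invade.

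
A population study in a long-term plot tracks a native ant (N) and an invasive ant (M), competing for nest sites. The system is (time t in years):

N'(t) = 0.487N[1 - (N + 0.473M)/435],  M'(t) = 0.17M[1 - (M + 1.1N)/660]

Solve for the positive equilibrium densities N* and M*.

Setting both brackets to zero gives the nullclines N + 0.473M = 435 and 1.1N + M = 660.
Substituting M = 660 - 1.1N into the first: N(1 - 0.473·1.1) = 435 - 0.473·660.
So N* = 123/0.48 = 256, and then M* = 660 - 1.1·256 = 378.

N* ≈ 256, M* ≈ 378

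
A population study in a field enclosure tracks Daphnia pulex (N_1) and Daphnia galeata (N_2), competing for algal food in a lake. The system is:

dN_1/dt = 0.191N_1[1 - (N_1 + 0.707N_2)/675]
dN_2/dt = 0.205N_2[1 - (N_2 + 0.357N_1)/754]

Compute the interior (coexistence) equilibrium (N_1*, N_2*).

N_1* ≈ 190, N_2* ≈ 686

Setting both brackets to zero gives the nullclines N_1 + 0.707N_2 = 675 and 0.357N_1 + N_2 = 754.
Substituting N_2 = 754 - 0.357N_1 into the first: N_1(1 - 0.707·0.357) = 675 - 0.707·754.
So N_1* = 142/0.748 = 190, and then N_2* = 754 - 0.357·190 = 686.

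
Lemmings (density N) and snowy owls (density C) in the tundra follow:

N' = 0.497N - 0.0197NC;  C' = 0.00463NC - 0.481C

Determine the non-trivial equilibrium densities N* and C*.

N* ≈ 104, C* ≈ 25.2

Set dC/dt = 0 with C > 0: 0.00463N - 0.481 = 0, so N* = 0.481/0.00463 = 104.
Set dN/dt = 0 with N > 0: 0.497 - 0.0197C = 0, so C* = 0.497/0.0197 = 25.2.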